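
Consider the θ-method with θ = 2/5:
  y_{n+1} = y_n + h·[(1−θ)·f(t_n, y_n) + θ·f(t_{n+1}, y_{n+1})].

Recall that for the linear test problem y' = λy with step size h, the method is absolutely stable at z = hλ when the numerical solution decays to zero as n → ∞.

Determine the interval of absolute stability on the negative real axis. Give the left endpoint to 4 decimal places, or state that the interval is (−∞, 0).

On y'=λy, z=hλ:
  y_{n+1} = y_n + z·[3/5·y_n + 2/5·y_{n+1}] ⇒ (1 − 2/5z)y_{n+1} = (1 + 3/5z)y_n
  R(z) = (1 + 3/5z)/(1 − 2/5z).

Boundary: |R(x)|=1, x<0.
x=-1.79: |R|=0.0431
R=−1: 1+3/5x = −1+2/5x ⇒ -1/5x=2 ⇒ x=2/(-1/5)=-10.0000
Confirm numerically:
  x=-8.534: |R|=0.93357 <1
  x=-6.332: |R|=0.79235 <1
  x=-5.135: |R|=0.68140 <1
  x=-10.542: |R|=1.02078 >1
  x=-10.432: |R|=1.01670 >1
Stable set (-10.0000, 0).

(-10.0000, 0).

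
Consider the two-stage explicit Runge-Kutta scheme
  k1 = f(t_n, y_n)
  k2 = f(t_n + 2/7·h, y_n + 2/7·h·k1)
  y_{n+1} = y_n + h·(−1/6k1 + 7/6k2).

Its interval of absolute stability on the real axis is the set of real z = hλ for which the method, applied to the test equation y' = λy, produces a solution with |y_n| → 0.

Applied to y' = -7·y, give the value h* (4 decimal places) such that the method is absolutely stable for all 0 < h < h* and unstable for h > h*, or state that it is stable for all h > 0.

(-3.0000,0); λ=-7 ⇒ h* = (3)/7 = 0.4286.

On y'=λy, z=hλ:
  k1=λy_n ⇒ h·k1=z·y_n;  k2=λ(1+2/7z)y_n ⇒ h·k2=z(1+2/7z)y_n
  y_{n+1}/y_n = 1 − 1/6z + 7/6z(1+2/7z) = 1 + z + 1/3z²
  ⇒ R(z) = 1 + z + 1/3z².

Boundary: |R(x)|=1, x<0.
x=-1.24: |R|=0.2725
R=1: x+1/3x²=0 ⇒ x=−3=-3.0000; min R=1−1/(4·1/3)=0.2500>−1
Confirm numerically:
  x=-2.965: |R|=0.96541 <1
  x=-2.060: |R|=0.35453 <1
  x=-1.865: |R|=0.29441 <1
  x=-1.211: |R|=0.27784 <1
  x=-3.430: |R|=1.49163 >1
  x=-3.275: |R|=1.30021 >1
So |R|<1 on (-3.0000, 0).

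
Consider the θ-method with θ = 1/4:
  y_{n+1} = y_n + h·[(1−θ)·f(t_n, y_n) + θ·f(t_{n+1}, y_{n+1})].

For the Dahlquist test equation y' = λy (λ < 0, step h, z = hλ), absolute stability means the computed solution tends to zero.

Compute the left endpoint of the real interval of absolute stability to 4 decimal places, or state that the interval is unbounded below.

Test eqn y'=λy, z=hλ:
  y_{n+1} = y_n + z·[3/4·y_n + 1/4·y_{n+1}] ⇒ (1 − 1/4z)y_{n+1} = (1 + 3/4z)y_n
  Hence R(z) = (1 + 3/4z)/(1 − 1/4z).

Boundary: |R(x)|=1, x<0.
x=-0.96: |R|=0.2258
R=−1: 1+3/4x = −1+1/4x ⇒ -1/2x=2 ⇒ x=2/(-1/2)=-4.0000
Confirm numerically:
  x=-3.940: |R|=0.98489 <1
  x=-3.366: |R|=0.82786 <1
  x=-2.801: |R|=0.64740 <1
  x=-1.768: |R|=0.22607 <1
  x=-4.331: |R|=1.07946 >1
  x=-4.236: |R|=1.05731 >1
Stable set (-4.0000, 0).

z* = -4.0000.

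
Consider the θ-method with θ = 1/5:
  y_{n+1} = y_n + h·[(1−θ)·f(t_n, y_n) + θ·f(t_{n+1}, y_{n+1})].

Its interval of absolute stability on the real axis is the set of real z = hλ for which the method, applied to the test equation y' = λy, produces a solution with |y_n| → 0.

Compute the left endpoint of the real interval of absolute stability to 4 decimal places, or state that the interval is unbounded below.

left endpoint -3.3333.

With y'=λy (z=hλ):
  y_{n+1} = y_n + z·[4/5·y_n + 1/5·y_{n+1}] ⇒ (1 − 1/5z)y_{n+1} = (1 + 4/5z)y_n
  so R(z) = (1 + 4/5z)/(1 − 1/5z).

Boundary: |R(x)|=1, x<0.
x=-0.66: |R|=0.4170
R=−1: 1+4/5x = −1+1/5x ⇒ -3/5x=2 ⇒ x=2/(-3/5)=-3.3333
Confirm numerically:
  x=-2.429: |R|=0.63481 <1
  x=-2.185: |R|=0.52053 <1
  x=-1.700: |R|=0.26866 <1
  x=-1.437: |R|=0.11620 <1
  x=-3.791: |R|=1.15618 >1
  x=-3.601: |R|=1.09336 >1
  x=-3.591: |R|=1.08998 >1
Stable set (-3.3333, 0).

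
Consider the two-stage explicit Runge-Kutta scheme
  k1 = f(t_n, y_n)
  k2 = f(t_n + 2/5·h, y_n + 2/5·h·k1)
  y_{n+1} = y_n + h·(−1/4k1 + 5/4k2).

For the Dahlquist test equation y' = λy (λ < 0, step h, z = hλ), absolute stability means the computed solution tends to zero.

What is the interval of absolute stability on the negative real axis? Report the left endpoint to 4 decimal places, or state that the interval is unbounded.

(-2.0000, 0).

Test eqn y'=λy, z=hλ:
  k1=λy_n ⇒ h·k1=z·y_n;  k2=λ(1+2/5z)y_n ⇒ h·k2=z(1+2/5z)y_n
  y_{n+1}/y_n = 1 − 1/4z + 5/4z(1+2/5z) = 1 + z + 1/2z²
  ⇒ R(z) = 1 + z + 1/2z².

Find x<0 with |R(x)|<1.
x=-0.56: |R|=0.5968
R=1: x+1/2x²=0 ⇒ x=−2=-2.0000; min R=1−1/(4·1/2)=0.5000>−1
Confirm numerically:
  x=-1.358: |R|=0.56408 <1
  x=-1.263: |R|=0.53458 <1
  x=-1.111: |R|=0.50616 <1
  x=-2.486: |R|=1.60410 >1
  x=-2.245: |R|=1.27501 >1
Stable set (-2.0000, 0).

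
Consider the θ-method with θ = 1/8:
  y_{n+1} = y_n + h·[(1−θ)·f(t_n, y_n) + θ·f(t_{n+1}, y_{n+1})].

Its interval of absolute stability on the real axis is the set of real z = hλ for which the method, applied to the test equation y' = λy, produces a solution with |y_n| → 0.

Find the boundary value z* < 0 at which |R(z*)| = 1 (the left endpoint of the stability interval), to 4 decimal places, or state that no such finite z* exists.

z* = -2.6667.

Test eqn y'=λy, z=hλ:
  y_{n+1} = y_n + z·[7/8·y_n + 1/8·y_{n+1}] ⇒ (1 − 1/8z)y_{n+1} = (1 + 7/8z)y_n
  Hence R(z) = (1 + 7/8z)/(1 − 1/8z).

Find x<0 with |R(x)|<1.
x=-1.08: |R|=0.0485
R=−1: 1+7/8x = −1+1/8x ⇒ -3/4x=2 ⇒ x=2/(-3/4)=-2.6667
Confirm numerically:
  x=-2.256: |R|=0.75975 <1
  x=-1.939: |R|=0.56072 <1
  x=-1.656: |R|=0.37200 <1
  x=-1.145: |R|=0.00164 <1
  x=-3.235: |R|=1.30352 >1
  x=-3.145: |R|=1.25751 >1
  x=-2.941: |R|=1.15044 >1
Stable set (-2.6667, 0).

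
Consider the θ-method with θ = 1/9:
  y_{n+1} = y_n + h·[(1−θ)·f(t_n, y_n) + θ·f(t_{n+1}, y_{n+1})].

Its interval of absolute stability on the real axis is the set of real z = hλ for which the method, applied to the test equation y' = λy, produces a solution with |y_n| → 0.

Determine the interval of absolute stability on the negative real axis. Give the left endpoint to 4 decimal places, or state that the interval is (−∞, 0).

z∈(-2.5714,0).

Test eqn y'=λy, z=hλ:
  y_{n+1} = y_n + z·[8/9·y_n + 1/9·y_{n+1}] ⇒ (1 − 1/9z)y_{n+1} = (1 + 8/9z)y_n
  ⇒ R(z) = (1 + 8/9z)/(1 − 1/9z).

Find x<0 with |R(x)|<1.
x=-0.71: |R|=0.3419
R=−1: 1+8/9x = −1+1/9x ⇒ -7/9x=2 ⇒ x=2/(-7/9)=-2.5714
Confirm numerically:
  x=-2.435: |R|=0.91648 <1
  x=-2.143: |R|=0.73086 <1
  x=-1.567: |R|=0.33463 <1
  x=-2.916: |R|=1.20242 >1
  x=-2.641: |R|=1.04183 >1
  x=-2.615: |R|=1.02626 >1
Interval (-2.5714, 0).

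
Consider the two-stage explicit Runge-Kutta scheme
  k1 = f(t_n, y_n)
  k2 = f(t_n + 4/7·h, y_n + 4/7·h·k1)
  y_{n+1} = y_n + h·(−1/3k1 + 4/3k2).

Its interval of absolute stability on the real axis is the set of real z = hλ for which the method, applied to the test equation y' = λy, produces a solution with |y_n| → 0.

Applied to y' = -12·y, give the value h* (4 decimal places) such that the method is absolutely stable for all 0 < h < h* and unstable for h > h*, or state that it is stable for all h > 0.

Set f=λy, z=hλ:
  k1=λy_n ⇒ h·k1=z·y_n;  k2=λ(1+4/7z)y_n ⇒ h·k2=z(1+4/7z)y_n
  y_{n+1}/y_n = 1 − 1/3z + 4/3z(1+4/7z) = 1 + z + 16/21z²
  ⇒ R(z) = 1 + z + 16/21z².

Find x<0 with |R(x)|<1.
x=-1.62: |R|=1.3795
R=1: x+16/21x²=0 ⇒ x=−21/16=-1.3125; min R=1−1/(4·16/21)=0.6719>−1
Confirm numerically:
  x=-1.018: |R|=0.77158 <1
  x=-0.910: |R|=0.72093 <1
  x=-0.760: |R|=0.68008 <1
  x=-0.614: |R|=0.67324 <1
  x=-1.793: |R|=1.65641 >1
  x=-1.772: |R|=1.62037 >1
So |R|<1 on (-1.3125, 0).

(-1.3125,0); λ=-12 ⇒ h* = (21/16)/12 = 0.1094.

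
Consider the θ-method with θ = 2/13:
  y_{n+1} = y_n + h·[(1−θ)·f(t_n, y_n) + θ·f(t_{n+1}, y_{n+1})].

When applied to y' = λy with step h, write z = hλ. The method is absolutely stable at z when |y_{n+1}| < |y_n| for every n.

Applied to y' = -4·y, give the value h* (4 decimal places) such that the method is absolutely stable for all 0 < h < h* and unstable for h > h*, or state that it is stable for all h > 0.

(-2.8889,0); λ=-4 ⇒ h* = (26/9)/4 = 0.7222.

On y'=λy, z=hλ:
  y_{n+1} = y_n + z·[11/13·y_n + 2/13·y_{n+1}] ⇒ (1 − 2/13z)y_{n+1} = (1 + 11/13z)y_n
  so R(z) = (1 + 11/13z)/(1 − 2/13z).

Need |R(x)|<1, x<0.
x=-0.69: |R|=0.3762
R=−1: 1+11/13x = −1+2/13x ⇒ -9/13x=2 ⇒ x=2/(-9/13)=-2.8889
Confirm numerically:
  x=-1.909: |R|=0.47562 <1
  x=-1.565: |R|=0.26131 <1
  x=-1.278: |R|=0.06801 <1
  x=-3.117: |R|=1.10674 >1
  x=-2.973: |R|=1.03996 >1
Stable set (-2.8889, 0).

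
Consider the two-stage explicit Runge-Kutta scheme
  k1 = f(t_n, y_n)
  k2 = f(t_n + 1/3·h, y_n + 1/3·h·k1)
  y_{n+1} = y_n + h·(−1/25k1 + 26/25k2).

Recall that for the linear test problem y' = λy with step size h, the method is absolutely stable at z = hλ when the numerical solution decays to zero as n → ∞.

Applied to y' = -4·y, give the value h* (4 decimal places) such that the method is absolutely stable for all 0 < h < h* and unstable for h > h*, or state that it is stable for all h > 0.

(-2.8846,0); λ=-4 ⇒ h* = (75/26)/4 = 0.7212.

With y'=λy (z=hλ):
  k1=λy_n ⇒ h·k1=z·y_n;  k2=λ(1+1/3z)y_n ⇒ h·k2=z(1+1/3z)y_n
  y_{n+1}/y_n = 1 − 1/25z + 26/25z(1+1/3z) = 1 + z + 26/75z²
  R(z) = 1 + z + 26/75z².

Need |R(x)|<1, x<0.
x=-1.06: |R|=0.3295
R=1: x+26/75x²=0 ⇒ x=−75/26=-2.8846; min R=1−1/(4·26/75)=0.2788>−1
Confirm numerically:
  x=-2.645: |R|=0.78029 <1
  x=-2.500: |R|=0.66667 <1
  x=-1.660: |R|=0.29527 <1
  x=-1.323: |R|=0.28378 <1
  x=-3.455: |R|=1.68317 >1
  x=-3.291: |R|=1.46364 >1
  x=-3.045: |R|=1.16930 >1
Interval (-2.8846, 0).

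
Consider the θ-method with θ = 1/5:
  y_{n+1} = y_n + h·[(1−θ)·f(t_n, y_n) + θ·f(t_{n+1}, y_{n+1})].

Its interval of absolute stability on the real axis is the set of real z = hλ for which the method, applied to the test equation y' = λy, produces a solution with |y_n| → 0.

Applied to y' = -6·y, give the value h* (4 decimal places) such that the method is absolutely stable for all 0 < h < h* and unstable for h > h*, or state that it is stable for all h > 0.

On y'=λy, z=hλ:
  y_{n+1} = y_n + z·[4/5·y_n + 1/5·y_{n+1}] ⇒ (1 − 1/5z)y_{n+1} = (1 + 4/5z)y_n
  so R(z) = (1 + 4/5z)/(1 − 1/5z).

Find x<0 with |R(x)|<1.
x=-1.15: |R|=0.0650
R=−1: 1+4/5x = −1+1/5x ⇒ -3/5x=2 ⇒ x=2/(-3/5)=-3.3333
Confirm numerically:
  x=-2.662: |R|=0.73714 <1
  x=-1.548: |R|=0.18204 <1
  x=-1.505: |R|=0.15680 <1
  x=-3.776: |R|=1.15132 >1
  x=-3.679: |R|=1.11948 >1
  x=-3.541: |R|=1.07294 >1
Interval (-3.3333, 0).

(-3.3333,0); λ=-6 ⇒ h* = (10/3)/6 = 0.5556.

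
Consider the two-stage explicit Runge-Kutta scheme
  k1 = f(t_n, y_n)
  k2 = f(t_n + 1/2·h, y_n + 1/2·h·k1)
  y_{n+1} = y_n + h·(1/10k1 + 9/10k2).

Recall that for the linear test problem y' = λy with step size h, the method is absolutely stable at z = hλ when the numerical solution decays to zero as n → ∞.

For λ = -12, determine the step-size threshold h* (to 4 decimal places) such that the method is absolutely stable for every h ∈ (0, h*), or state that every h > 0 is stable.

Test eqn y'=λy, z=hλ:
  k1=λy_n ⇒ h·k1=z·y_n;  k2=λ(1+1/2z)y_n ⇒ h·k2=z(1+1/2z)y_n
  y_{n+1}/y_n = 1 + 1/10z + 9/10z(1+1/2z) = 1 + z + 9/20z²
  Hence R(z) = 1 + z + 9/20z².

Solve |R(x)|<1 on ℝ⁻.
x=-1.39: |R|=0.4794
R=1: x+9/20x²=0 ⇒ x=−20/9=-2.2222; min R=1−1/(4·9/20)=0.4444>−1
Confirm numerically:
  x=-2.120: |R|=0.90248 <1
  x=-2.083: |R|=0.86950 <1
  x=-0.917: |R|=0.46140 <1
  x=-2.633: |R|=1.48671 >1
  x=-2.593: |R|=1.43264 >1
  x=-2.560: |R|=1.38912 >1
Interval (-2.2222, 0).

(-2.2222,0); λ=-12 ⇒ h* = (20/9)/12 = 0.1852.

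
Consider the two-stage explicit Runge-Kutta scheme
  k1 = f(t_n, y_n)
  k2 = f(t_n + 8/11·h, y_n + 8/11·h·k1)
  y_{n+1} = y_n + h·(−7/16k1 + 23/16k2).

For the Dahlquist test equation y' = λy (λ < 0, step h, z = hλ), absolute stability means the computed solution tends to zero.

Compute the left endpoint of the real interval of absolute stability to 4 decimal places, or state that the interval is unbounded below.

left endpoint -0.9565.

Set f=λy, z=hλ:
  k1=λy_n ⇒ h·k1=z·y_n;  k2=λ(1+8/11z)y_n ⇒ h·k2=z(1+8/11z)y_n
  y_{n+1}/y_n = 1 − 7/16z + 23/16z(1+8/11z) = 1 + z + 23/22z²
  Hence R(z) = 1 + z + 23/22z².

Need |R(x)|<1, x<0.
x=-1.33: |R|=1.5193
R=1: x+23/22x²=0 ⇒ x=−22/23=-0.9565; min R=1−1/(4·23/22)=0.7609>−1
Confirm numerically:
  x=-0.902: |R|=0.94859 <1
  x=-0.887: |R|=0.93553 <1
  x=-0.618: |R|=0.78128 <1
  x=-0.400: |R|=0.76727 <1
  x=-1.394: |R|=1.63756 >1
  x=-1.359: |R|=1.57183 >1
  x=-1.177: |R|=1.27130 >1
Interval (-0.9565, 0).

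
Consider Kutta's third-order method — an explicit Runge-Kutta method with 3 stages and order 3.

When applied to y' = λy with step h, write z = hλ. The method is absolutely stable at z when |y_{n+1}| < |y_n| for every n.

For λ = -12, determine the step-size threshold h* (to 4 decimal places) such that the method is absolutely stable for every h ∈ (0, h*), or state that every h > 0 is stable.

(-2.5127,0); λ=-12 ⇒ h* = 0.2094.

With y'=λy (z=hλ):
  order 3, 3-stage ⇒ R(z)=1+z+z^2/2+z^3/6
  (e.g. R(-0.45)=0.63606, |R|=0.63606)

Need |R(x)|<1, x<0.
x=-0.45: |R|=0.6361
|R(-1.97)|=0.3038 |R(-1.48)|=0.0749 |R(-1.03)|=0.3183
Bisect:
  x_lo=-2.8845 |R|=1.7243  x_hi=-0.1898 |R|=0.8271
  mid=-1.53715 |R|=0.03893 →hi
  mid=-2.21082 |R|=0.56794 →hi
  mid=-2.54766 |R|=1.05834 →lo
  mid=-2.37924 |R|=0.79358 →hi
  mid=-2.46345 |R|=0.92077 →hi
  mid=-2.50556 |R|=0.98822 →hi
  mid=-2.52661 |R|=1.02294 →lo
  mid=-2.51608 |R|=1.00550 →lo
  mid=-2.51082 |R|=0.99684 →hi
  mid=-2.51345 |R|=1.00116 →lo
  ...
  [-2.51279,-2.51263] ⇒ x*=-2.5127
Stable set (-2.5127, 0).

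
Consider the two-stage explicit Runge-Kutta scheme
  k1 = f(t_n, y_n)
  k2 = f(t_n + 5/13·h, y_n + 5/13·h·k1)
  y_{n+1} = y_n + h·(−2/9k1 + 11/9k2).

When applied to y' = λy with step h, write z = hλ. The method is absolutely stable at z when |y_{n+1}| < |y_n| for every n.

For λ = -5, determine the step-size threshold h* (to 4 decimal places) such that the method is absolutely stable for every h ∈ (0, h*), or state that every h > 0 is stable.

(-2.1273,0); λ=-5 ⇒ h* = (117/55)/5 = 0.4255.

On y'=λy, z=hλ:
  k1=λy_n ⇒ h·k1=z·y_n;  k2=λ(1+5/13z)y_n ⇒ h·k2=z(1+5/13z)y_n
  y_{n+1}/y_n = 1 − 2/9z + 11/9z(1+5/13z) = 1 + z + 55/117z²
  so R(z) = 1 + z + 55/117z².

Solve |R(x)|<1 on ℝ⁻.
x=-1.3: |R|=0.4944
R=1: x+55/117x²=0 ⇒ x=−117/55=-2.1273; min R=1−1/(4·55/117)=0.4682>−1
Confirm numerically:
  x=-2.015: |R|=0.89365 <1
  x=-1.502: |R|=0.55851 <1
  x=-1.184: |R|=0.47499 <1
  x=-2.620: |R|=1.60685 >1
  x=-2.399: |R|=1.30644 >1
  x=-2.270: |R|=1.15230 >1
Interval (-2.1273, 0).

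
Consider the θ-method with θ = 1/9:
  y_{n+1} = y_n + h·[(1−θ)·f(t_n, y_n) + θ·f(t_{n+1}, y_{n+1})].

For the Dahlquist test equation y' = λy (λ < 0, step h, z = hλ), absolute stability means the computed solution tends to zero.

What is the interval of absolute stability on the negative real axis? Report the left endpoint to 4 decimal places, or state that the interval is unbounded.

With y'=λy (z=hλ):
  y_{n+1} = y_n + z·[8/9·y_n + 1/9·y_{n+1}] ⇒ (1 − 1/9z)y_{n+1} = (1 + 8/9z)y_n
  Hence R(z) = (1 + 8/9z)/(1 − 1/9z).

Boundary: |R(x)|=1, x<0.
x=-1.59: |R|=0.3513
R=−1: 1+8/9x = −1+1/9x ⇒ -7/9x=2 ⇒ x=2/(-7/9)=-2.5714
Confirm numerically:
  x=-2.350: |R|=0.86344 <1
  x=-1.926: |R|=0.58649 <1
  x=-1.629: |R|=0.37934 <1
  x=-1.441: |R|=0.24212 <1
  x=-3.158: |R|=1.33772 >1
  x=-2.996: |R|=1.24775 >1
  x=-2.688: |R|=1.06982 >1
Stable set (-2.5714, 0).

(-2.5714, 0).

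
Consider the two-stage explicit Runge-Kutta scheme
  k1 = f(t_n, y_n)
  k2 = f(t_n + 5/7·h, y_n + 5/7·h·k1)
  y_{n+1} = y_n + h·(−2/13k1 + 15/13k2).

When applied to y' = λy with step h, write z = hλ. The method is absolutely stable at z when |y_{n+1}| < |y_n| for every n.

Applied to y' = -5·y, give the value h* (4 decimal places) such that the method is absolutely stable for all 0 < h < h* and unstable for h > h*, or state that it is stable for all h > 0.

(-1.2133,0); λ=-5 ⇒ h* = (91/75)/5 = 0.2427.

Set f=λy, z=hλ:
  k1=λy_n ⇒ h·k1=z·y_n;  k2=λ(1+5/7z)y_n ⇒ h·k2=z(1+5/7z)y_n
  y_{n+1}/y_n = 1 − 2/13z + 15/13z(1+5/7z) = 1 + z + 75/91z²
  ⇒ R(z) = 1 + z + 75/91z².

Solve |R(x)|<1 on ℝ⁻.
x=-1.27: |R|=1.0593
R=1: x+75/91x²=0 ⇒ x=−91/75=-1.2133; min R=1−1/(4·75/91)=0.6967>−1
Confirm numerically:
  x=-1.003: |R|=0.82613 <1
  x=-0.992: |R|=0.81904 <1
  x=-0.830: |R|=0.73777 <1
  x=-0.550: |R|=0.69931 <1
  x=-1.787: |R|=1.84490 >1
  x=-1.358: |R|=1.16192 >1
  x=-1.267: |R|=1.05604 >1
Interval (-1.2133, 0).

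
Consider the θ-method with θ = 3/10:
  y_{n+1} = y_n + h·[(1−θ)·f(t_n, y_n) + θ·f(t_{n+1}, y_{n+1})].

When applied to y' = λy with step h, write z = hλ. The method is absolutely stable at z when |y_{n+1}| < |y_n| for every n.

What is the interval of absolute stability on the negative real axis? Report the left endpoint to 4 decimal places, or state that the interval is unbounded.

(-5.0000, 0).

With y'=λy (z=hλ):
  y_{n+1} = y_n + z·[7/10·y_n + 3/10·y_{n+1}] ⇒ (1 − 3/10z)y_{n+1} = (1 + 7/10z)y_n
  R(z) = (1 + 7/10z)/(1 − 3/10z).

Need |R(x)|<1, x<0.
x=-0.59: |R|=0.4987
R=−1: 1+7/10x = −1+3/10x ⇒ -2/5x=2 ⇒ x=2/(-2/5)=-5.0000
Confirm numerically:
  x=-3.439: |R|=0.69267 <1
  x=-3.327: |R|=0.66508 <1
  x=-3.043: |R|=0.59078 <1
  x=-2.265: |R|=0.34862 <1
  x=-5.168: |R|=1.02635 >1
  x=-5.063: |R|=1.01000 >1
  x=-5.026: |R|=1.00415 >1
Stable set (-5.0000, 0).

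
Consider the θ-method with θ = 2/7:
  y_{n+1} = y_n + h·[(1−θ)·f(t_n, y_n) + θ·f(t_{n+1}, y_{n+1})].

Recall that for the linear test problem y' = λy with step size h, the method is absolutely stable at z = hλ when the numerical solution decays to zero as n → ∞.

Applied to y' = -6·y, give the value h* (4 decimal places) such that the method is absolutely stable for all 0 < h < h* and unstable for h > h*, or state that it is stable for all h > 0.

(-4.6667,0); λ=-6 ⇒ h* = (14/3)/6 = 0.7778.

On y'=λy, z=hλ:
  y_{n+1} = y_n + z·[5/7·y_n + 2/7·y_{n+1}] ⇒ (1 − 2/7z)y_{n+1} = (1 + 5/7z)y_n
  ⇒ R(z) = (1 + 5/7z)/(1 − 2/7z).

Boundary: |R(x)|=1, x<0.
x=-0.74: |R|=0.3892
R=−1: 1+5/7x = −1+2/7x ⇒ -3/7x=2 ⇒ x=2/(-3/7)=-4.6667
Confirm numerically:
  x=-4.121: |R|=0.89260 <1
  x=-3.372: |R|=0.71740 <1
  x=-3.365: |R|=0.71559 <1
  x=-2.787: |R|=0.55153 <1
  x=-5.125: |R|=1.07971 >1
  x=-4.793: |R|=1.02285 >1
Interval (-4.6667, 0).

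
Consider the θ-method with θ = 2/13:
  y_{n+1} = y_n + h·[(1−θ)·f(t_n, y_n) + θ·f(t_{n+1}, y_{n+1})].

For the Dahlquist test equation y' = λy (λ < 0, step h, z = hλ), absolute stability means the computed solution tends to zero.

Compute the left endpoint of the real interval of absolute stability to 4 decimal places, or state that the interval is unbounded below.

Test eqn y'=λy, z=hλ:
  y_{n+1} = y_n + z·[11/13·y_n + 2/13·y_{n+1}] ⇒ (1 − 2/13z)y_{n+1} = (1 + 11/13z)y_n
  Hence R(z) = (1 + 11/13z)/(1 − 2/13z).

Boundary: |R(x)|=1, x<0.
x=-0.55: |R|=0.4929
R=−1: 1+11/13x = −1+2/13x ⇒ -9/13x=2 ⇒ x=2/(-9/13)=-2.8889
Confirm numerically:
  x=-1.976: |R|=0.51534 <1
  x=-1.883: |R|=0.46004 <1
  x=-1.539: |R|=0.24437 <1
  x=-1.515: |R|=0.22863 <1
  x=-3.451: |R|=1.25420 >1
  x=-3.337: |R|=1.20499 >1
  x=-3.052: |R|=1.07684 >1
Interval (-2.8889, 0).

left endpoint -2.8889.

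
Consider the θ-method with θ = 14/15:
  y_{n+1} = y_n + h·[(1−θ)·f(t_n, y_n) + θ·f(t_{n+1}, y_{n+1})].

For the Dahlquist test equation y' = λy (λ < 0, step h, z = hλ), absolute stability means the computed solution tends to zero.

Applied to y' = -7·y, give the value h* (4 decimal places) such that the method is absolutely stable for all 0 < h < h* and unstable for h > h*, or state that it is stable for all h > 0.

With y'=λy (z=hλ):
  y_{n+1} = y_n + z·[1/15·y_n + 14/15·y_{n+1}] ⇒ (1 − 14/15z)y_{n+1} = (1 + 1/15z)y_n
  ⇒ R(z) = (1 + 1/15z)/(1 − 14/15z).

Find x<0 with |R(x)|<1.
x=-0.87: |R|=0.5199
x=-2: |R|=0.3023
x=-10: |R|=0.0323
x=-100: |R|=0.0601
θ=14/15≥1/2 ⇒ |1+1/15x|<|1−14/15x| ∀x<0 ⇒ unbounded interval.

interval (−∞, 0). Any h>0 works for λ=-7.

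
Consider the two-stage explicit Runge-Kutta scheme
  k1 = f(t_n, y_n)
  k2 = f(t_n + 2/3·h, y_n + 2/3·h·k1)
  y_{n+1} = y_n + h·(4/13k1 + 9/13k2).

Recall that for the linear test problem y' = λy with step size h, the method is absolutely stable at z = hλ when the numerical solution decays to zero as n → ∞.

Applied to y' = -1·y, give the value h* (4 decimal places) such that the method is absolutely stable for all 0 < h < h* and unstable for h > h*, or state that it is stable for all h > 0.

On y'=λy, z=hλ:
  k1=λy_n ⇒ h·k1=z·y_n;  k2=λ(1+2/3z)y_n ⇒ h·k2=z(1+2/3z)y_n
  y_{n+1}/y_n = 1 + 4/13z + 9/13z(1+2/3z) = 1 + z + 6/13z²
  R(z) = 1 + z + 6/13z².

Solve |R(x)|<1 on ℝ⁻.
x=-1.1: |R|=0.4585
R=1: x+6/13x²=0 ⇒ x=−13/6=-2.1667; min R=1−1/(4·6/13)=0.4583>−1
Confirm numerically:
  x=-1.885: |R|=0.75495 <1
  x=-1.208: |R|=0.46551 <1
  x=-1.008: |R|=0.46095 <1
  x=-2.734: |R|=1.71589 >1
  x=-2.212: |R|=1.04628 >1
So |R|<1 on (-2.1667, 0).

(-2.1667,0); λ=-1 ⇒ h* = (13/6)/1 = 2.1667.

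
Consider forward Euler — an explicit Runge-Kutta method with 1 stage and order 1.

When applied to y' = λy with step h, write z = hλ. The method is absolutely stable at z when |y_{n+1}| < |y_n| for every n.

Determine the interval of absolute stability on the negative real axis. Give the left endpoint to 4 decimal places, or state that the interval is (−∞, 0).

z∈(-2.0000,0).

With y'=λy (z=hλ):
  order 1, 1-stage ⇒ R(z)=1+z
  (e.g. R(-0.41)=0.59000, |R|=0.59000)

Need |R(x)|<1, x<0.
x=-0.41: |R|=0.5900
|R(-1.4)|=0.4000 |R(-1.35)|=0.3500 |R(-0.7)|=0.3000
Bisect:
  x_lo=-2.6951 |R|=1.6951  x_hi=-0.2419 |R|=0.7581
  mid=-1.46853 |R|=0.46853 →hi
  mid=-2.08182 |R|=1.08182 →lo
  mid=-1.77518 |R|=0.77518 →hi
  mid=-1.92850 |R|=0.92850 →hi
  mid=-2.00516 |R|=1.00516 →lo
  mid=-1.96683 |R|=0.96683 →hi
  mid=-1.98599 |R|=0.98599 →hi
  mid=-1.99558 |R|=0.99558 →hi
  mid=-2.00037 |R|=1.00037 →lo
  mid=-1.99797 |R|=0.99797 →hi
  ...
  [-2.00007,-1.99992] ⇒ x*=-2.0000
Stable set (-2.0000, 0).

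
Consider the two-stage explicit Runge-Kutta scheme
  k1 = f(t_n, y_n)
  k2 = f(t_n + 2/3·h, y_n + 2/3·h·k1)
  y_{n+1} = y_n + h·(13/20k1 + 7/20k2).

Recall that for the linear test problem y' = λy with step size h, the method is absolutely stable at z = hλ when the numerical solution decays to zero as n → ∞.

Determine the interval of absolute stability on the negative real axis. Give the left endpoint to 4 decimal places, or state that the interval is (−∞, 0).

Set f=λy, z=hλ:
  k1=λy_n ⇒ h·k1=z·y_n;  k2=λ(1+2/3z)y_n ⇒ h·k2=z(1+2/3z)y_n
  y_{n+1}/y_n = 1 + 13/20z + 7/20z(1+2/3z) = 1 + z + 7/30z²
  R(z) = 1 + z + 7/30z².

Boundary: |R(x)|=1, x<0.
x=-0.57: |R|=0.5058
R=1: x+7/30x²=0 ⇒ x=−30/7=-4.2857; min R=1−1/(4·7/30)=-0.0714>−1
Confirm numerically:
  x=-3.581: |R|=0.41116 <1
  x=-3.437: |R|=0.31936 <1
  x=-2.637: |R|=0.01445 <1
  x=-2.606: |R|=0.02138 <1
  x=-4.705: |R|=1.46031 >1
  x=-4.461: |R|=1.18245 >1
Stable set (-4.2857, 0).

z∈(-4.2857,0).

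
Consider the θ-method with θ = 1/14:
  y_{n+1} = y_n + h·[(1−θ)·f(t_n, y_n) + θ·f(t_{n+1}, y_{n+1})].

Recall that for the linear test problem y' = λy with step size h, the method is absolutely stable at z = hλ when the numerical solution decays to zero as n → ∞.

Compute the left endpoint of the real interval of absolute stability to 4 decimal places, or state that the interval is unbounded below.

z* = -2.3333.

On y'=λy, z=hλ:
  y_{n+1} = y_n + z·[13/14·y_n + 1/14·y_{n+1}] ⇒ (1 − 1/14z)y_{n+1} = (1 + 13/14z)y_n
  ⇒ R(z) = (1 + 13/14z)/(1 − 1/14z).

Find x<0 with |R(x)|<1.
x=-0.95: |R|=0.1104
R=−1: 1+13/14x = −1+1/14x ⇒ -6/7x=2 ⇒ x=2/(-6/7)=-2.3333
Confirm numerically:
  x=-2.286: |R|=0.96512 <1
  x=-1.855: |R|=0.63797 <1
  x=-1.183: |R|=0.09083 <1
  x=-0.968: |R|=0.09460 <1
  x=-2.918: |R|=1.41471 >1
  x=-2.533: |R|=1.14492 >1
Interval (-2.3333, 0).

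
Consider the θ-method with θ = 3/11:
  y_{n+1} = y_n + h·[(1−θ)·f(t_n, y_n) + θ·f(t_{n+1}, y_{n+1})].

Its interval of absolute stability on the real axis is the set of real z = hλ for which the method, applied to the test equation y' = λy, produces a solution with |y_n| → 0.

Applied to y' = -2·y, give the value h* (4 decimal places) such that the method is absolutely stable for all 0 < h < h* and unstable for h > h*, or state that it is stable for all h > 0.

(-4.4000,0); λ=-2 ⇒ h* = (22/5)/2 = 2.2000.

Test eqn y'=λy, z=hλ:
  y_{n+1} = y_n + z·[8/11·y_n + 3/11·y_{n+1}] ⇒ (1 − 3/11z)y_{n+1} = (1 + 8/11z)y_n
  ⇒ R(z) = (1 + 8/11z)/(1 − 3/11z).

Find x<0 with |R(x)|<1.
x=-0.98: |R|=0.2267
R=−1: 1+8/11x = −1+3/11x ⇒ -5/11x=2 ⇒ x=2/(-5/11)=-4.4000
Confirm numerically:
  x=-4.100: |R|=0.93562 <1
  x=-3.886: |R|=0.88657 <1
  x=-3.802: |R|=0.86655 <1
  x=-2.029: |R|=0.30620 <1
  x=-4.574: |R|=1.03519 >1
  x=-4.531: |R|=1.02663 >1
  x=-4.445: |R|=1.00925 >1
So |R|<1 on (-4.4000, 0).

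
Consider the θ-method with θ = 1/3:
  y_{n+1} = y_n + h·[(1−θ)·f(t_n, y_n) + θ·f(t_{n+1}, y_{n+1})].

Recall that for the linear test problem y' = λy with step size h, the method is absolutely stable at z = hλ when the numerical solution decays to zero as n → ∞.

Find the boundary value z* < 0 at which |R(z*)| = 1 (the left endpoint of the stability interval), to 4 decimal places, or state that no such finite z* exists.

left endpoint -6.0000.

With y'=λy (z=hλ):
  y_{n+1} = y_n + z·[2/3·y_n + 1/3·y_{n+1}] ⇒ (1 − 1/3z)y_{n+1} = (1 + 2/3z)y_n
  Hence R(z) = (1 + 2/3z)/(1 − 1/3z).

Boundary: |R(x)|=1, x<0.
x=-0.35: |R|=0.6866
R=−1: 1+2/3x = −1+1/3x ⇒ -1/3x=2 ⇒ x=2/(-1/3)=-6.0000
Confirm numerically:
  x=-5.173: |R|=0.89881 <1
  x=-3.661: |R|=0.64885 <1
  x=-2.842: |R|=0.45943 <1
  x=-6.493: |R|=1.05193 >1
  x=-6.491: |R|=1.05173 >1
  x=-6.171: |R|=1.01865 >1
Stable set (-6.0000, 0).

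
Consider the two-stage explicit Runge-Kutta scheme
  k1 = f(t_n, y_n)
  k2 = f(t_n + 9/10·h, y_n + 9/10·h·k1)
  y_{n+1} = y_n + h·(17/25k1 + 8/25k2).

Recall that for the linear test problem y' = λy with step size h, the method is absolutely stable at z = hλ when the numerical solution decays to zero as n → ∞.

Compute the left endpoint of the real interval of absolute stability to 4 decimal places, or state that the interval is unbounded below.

With y'=λy (z=hλ):
  k1=λy_n ⇒ h·k1=z·y_n;  k2=λ(1+9/10z)y_n ⇒ h·k2=z(1+9/10z)y_n
  y_{n+1}/y_n = 1 + 17/25z + 8/25z(1+9/10z) = 1 + z + 36/125z²
  R(z) = 1 + z + 36/125z².

Need |R(x)|<1, x<0.
x=-0.37: |R|=0.6694
R=1: x+36/125x²=0 ⇒ x=−125/36=-3.4722; min R=1−1/(4·36/125)=0.1319>−1
Confirm numerically:
  x=-3.378: |R|=0.90833 <1
  x=-2.524: |R|=0.31073 <1
  x=-2.497: |R|=0.29868 <1
  x=-2.283: |R|=0.21808 <1
  x=-4.046: |R|=1.66859 >1
  x=-3.838: |R|=1.40431 >1
  x=-3.725: |R|=1.27118 >1
Interval (-3.4722, 0).

z* = -3.4722.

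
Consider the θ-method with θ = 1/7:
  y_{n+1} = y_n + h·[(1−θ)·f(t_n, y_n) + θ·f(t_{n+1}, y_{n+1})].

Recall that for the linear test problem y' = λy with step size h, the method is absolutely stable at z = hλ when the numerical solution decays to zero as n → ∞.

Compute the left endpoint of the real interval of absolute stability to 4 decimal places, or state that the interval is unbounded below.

left endpoint -2.8000.

On y'=λy, z=hλ:
  y_{n+1} = y_n + z·[6/7·y_n + 1/7·y_{n+1}] ⇒ (1 − 1/7z)y_{n+1} = (1 + 6/7z)y_n
  Hence R(z) = (1 + 6/7z)/(1 − 1/7z).

Need |R(x)|<1, x<0.
x=-1.03: |R|=0.1021
R=−1: 1+6/7x = −1+1/7x ⇒ -5/7x=2 ⇒ x=2/(-5/7)=-2.8000
Confirm numerically:
  x=-2.308: |R|=0.73571 <1
  x=-1.953: |R|=0.52697 <1
  x=-1.431: |R|=0.18812 <1
  x=-3.131: |R|=1.16336 >1
  x=-2.862: |R|=1.03143 >1
  x=-2.854: |R|=1.02740 >1
So |R|<1 on (-2.8000, 0).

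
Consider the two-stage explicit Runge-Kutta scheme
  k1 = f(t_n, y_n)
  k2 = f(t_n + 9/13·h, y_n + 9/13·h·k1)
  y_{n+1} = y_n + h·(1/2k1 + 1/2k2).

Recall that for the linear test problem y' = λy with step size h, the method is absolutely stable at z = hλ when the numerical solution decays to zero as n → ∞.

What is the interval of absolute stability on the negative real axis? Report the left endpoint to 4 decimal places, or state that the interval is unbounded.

Set f=λy, z=hλ:
  k1=λy_n ⇒ h·k1=z·y_n;  k2=λ(1+9/13z)y_n ⇒ h·k2=z(1+9/13z)y_n
  y_{n+1}/y_n = 1 + 1/2z + 1/2z(1+9/13z) = 1 + z + 9/26z²
  so R(z) = 1 + z + 9/26z².

Find x<0 with |R(x)|<1.
x=-0.84: |R|=0.4042
R=1: x+9/26x²=0 ⇒ x=−26/9=-2.8889; min R=1−1/(4·9/26)=0.2778>−1
Confirm numerically:
  x=-2.262: |R|=0.50915 <1
  x=-1.967: |R|=0.37230 <1
  x=-1.571: |R|=0.28332 <1
  x=-1.242: |R|=0.29196 <1
  x=-3.267: |R|=1.42760 >1
  x=-3.078: |R|=1.20149 >1
  x=-3.030: |R|=1.14800 >1
Stable set (-2.8889, 0).

z∈(-2.8889,0).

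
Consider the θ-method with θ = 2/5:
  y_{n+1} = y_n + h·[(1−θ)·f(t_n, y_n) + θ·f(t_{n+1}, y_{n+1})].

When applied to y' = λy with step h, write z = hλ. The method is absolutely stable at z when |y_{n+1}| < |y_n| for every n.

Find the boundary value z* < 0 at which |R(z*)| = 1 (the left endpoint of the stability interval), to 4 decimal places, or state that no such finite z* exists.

left endpoint -10.0000.

Set f=λy, z=hλ:
  y_{n+1} = y_n + z·[3/5·y_n + 2/5·y_{n+1}] ⇒ (1 − 2/5z)y_{n+1} = (1 + 3/5z)y_n
  so R(z) = (1 + 3/5z)/(1 − 2/5z).

Find x<0 with |R(x)|<1.
x=-0.91: |R|=0.3328
R=−1: 1+3/5x = −1+2/5x ⇒ -1/5x=2 ⇒ x=2/(-1/5)=-10.0000
Confirm numerically:
  x=-9.461: |R|=0.97747 <1
  x=-8.448: |R|=0.92912 <1
  x=-5.237: |R|=0.69219 <1
  x=-10.516: |R|=1.01982 >1
  x=-10.136: |R|=1.00538 >1
Stable set (-10.0000, 0).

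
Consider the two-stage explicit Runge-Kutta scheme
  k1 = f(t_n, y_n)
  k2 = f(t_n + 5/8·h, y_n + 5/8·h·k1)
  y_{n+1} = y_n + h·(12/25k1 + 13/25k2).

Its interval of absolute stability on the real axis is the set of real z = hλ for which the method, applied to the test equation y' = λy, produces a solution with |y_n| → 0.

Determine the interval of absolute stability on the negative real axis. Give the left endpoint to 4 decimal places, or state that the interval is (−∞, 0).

Test eqn y'=λy, z=hλ:
  k1=λy_n ⇒ h·k1=z·y_n;  k2=λ(1+5/8z)y_n ⇒ h·k2=z(1+5/8z)y_n
  y_{n+1}/y_n = 1 + 12/25z + 13/25z(1+5/8z) = 1 + z + 13/40z²
  ⇒ R(z) = 1 + z + 13/40z².

Solve |R(x)|<1 on ℝ⁻.
x=-1.52: |R|=0.2309
R=1: x+13/40x²=0 ⇒ x=−40/13=-3.0769; min R=1−1/(4·13/40)=0.2308>−1
Confirm numerically:
  x=-2.961: |R|=0.88844 <1
  x=-2.816: |R|=0.76120 <1
  x=-2.181: |R|=0.36495 <1
  x=-1.472: |R|=0.23220 <1
  x=-3.656: |R|=1.68806 >1
  x=-3.458: |R|=1.42827 >1
  x=-3.336: |R|=1.28089 >1
Stable set (-3.0769, 0).

(-3.0769, 0).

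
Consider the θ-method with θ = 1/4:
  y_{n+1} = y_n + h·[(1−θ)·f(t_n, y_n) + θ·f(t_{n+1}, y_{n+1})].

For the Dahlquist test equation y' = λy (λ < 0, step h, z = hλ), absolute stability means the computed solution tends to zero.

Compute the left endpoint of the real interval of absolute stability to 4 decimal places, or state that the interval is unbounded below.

On y'=λy, z=hλ:
  y_{n+1} = y_n + z·[3/4·y_n + 1/4·y_{n+1}] ⇒ (1 − 1/4z)y_{n+1} = (1 + 3/4z)y_n
  Hence R(z) = (1 + 3/4z)/(1 − 1/4z).

Solve |R(x)|<1 on ℝ⁻.
x=-1.37: |R|=0.0205
R=−1: 1+3/4x = −1+1/4x ⇒ -1/2x=2 ⇒ x=2/(-1/2)=-4.0000
Confirm numerically:
  x=-3.330: |R|=0.81719 <1
  x=-2.960: |R|=0.70115 <1
  x=-2.760: |R|=0.63314 <1
  x=-2.054: |R|=0.35712 <1
  x=-4.310: |R|=1.07461 >1
  x=-4.096: |R|=1.02372 >1
Stable set (-4.0000, 0).

z* = -4.0000.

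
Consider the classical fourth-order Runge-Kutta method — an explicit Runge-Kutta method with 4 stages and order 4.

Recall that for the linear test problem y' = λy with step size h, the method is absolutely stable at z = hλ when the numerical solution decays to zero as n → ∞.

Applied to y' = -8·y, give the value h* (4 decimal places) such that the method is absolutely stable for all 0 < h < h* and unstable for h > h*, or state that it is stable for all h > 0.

(-2.7853,0); λ=-8 ⇒ h* = 0.3482.

On y'=λy, z=hλ:
  order 4, 4-stage ⇒ R(z)=1+z+z^2/2+z^3/6+z^4/24
  (e.g. R(-1.25)=0.30745, |R|=0.30745)

Need |R(x)|<1, x<0.
x=-1.25: |R|=0.3075
|R(-2.94)|=1.2594 |R(-2.66)|=0.8270 |R(-0.72)|=0.4882
Bisect:
  x_lo=-3.3101 |R|=2.1259  x_hi=-0.1531 |R|=0.8580
  mid=-1.73164 |R|=0.27688 →hi
  mid=-2.52089 |R|=0.66925 →hi
  mid=-2.91552 |R|=1.21476 →lo
  mid=-2.71821 |R|=0.90348 →hi
  mid=-2.81686 |R|=1.04865 →lo
  mid=-2.76753 |R|=0.97355 →hi
  mid=-2.79220 |R|=1.01046 →lo
  mid=-2.77987 |R|=0.99185 →hi
  mid=-2.78603 |R|=1.00112 →lo
  ...
  [-2.78545,-2.78526] ⇒ x*=-2.7853
Stable set (-2.7853, 0).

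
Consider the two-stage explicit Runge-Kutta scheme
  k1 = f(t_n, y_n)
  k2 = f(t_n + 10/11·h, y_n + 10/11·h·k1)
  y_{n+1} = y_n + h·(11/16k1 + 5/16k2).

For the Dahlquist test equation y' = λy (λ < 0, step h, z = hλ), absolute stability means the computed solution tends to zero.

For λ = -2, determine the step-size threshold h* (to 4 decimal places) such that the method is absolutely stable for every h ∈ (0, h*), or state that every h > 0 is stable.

(-3.5200,0); λ=-2 ⇒ h* = (88/25)/2 = 1.7600.

With y'=λy (z=hλ):
  k1=λy_n ⇒ h·k1=z·y_n;  k2=λ(1+10/11z)y_n ⇒ h·k2=z(1+10/11z)y_n
  y_{n+1}/y_n = 1 + 11/16z + 5/16z(1+10/11z) = 1 + z + 25/88z²
  Hence R(z) = 1 + z + 25/88z².

Solve |R(x)|<1 on ℝ⁻.
x=-0.8: |R|=0.3818
R=1: x+25/88x²=0 ⇒ x=−88/25=-3.5200; min R=1−1/(4·25/88)=0.1200>−1
Confirm numerically:
  x=-2.996: |R|=0.55400 <1
  x=-2.445: |R|=0.25330 <1
  x=-1.567: |R|=0.13058 <1
  x=-3.913: |R|=1.43688 >1
  x=-3.723: |R|=1.21471 >1
Stable set (-3.5200, 0).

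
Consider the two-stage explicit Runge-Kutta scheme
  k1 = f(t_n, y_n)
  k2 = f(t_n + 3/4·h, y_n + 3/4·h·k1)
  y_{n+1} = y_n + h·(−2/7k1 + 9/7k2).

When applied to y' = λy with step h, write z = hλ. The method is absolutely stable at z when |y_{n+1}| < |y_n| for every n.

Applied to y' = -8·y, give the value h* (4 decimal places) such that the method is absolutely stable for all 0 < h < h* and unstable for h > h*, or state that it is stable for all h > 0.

(-1.0370,0); λ=-8 ⇒ h* = (28/27)/8 = 0.1296.

On y'=λy, z=hλ:
  k1=λy_n ⇒ h·k1=z·y_n;  k2=λ(1+3/4z)y_n ⇒ h·k2=z(1+3/4z)y_n
  y_{n+1}/y_n = 1 − 2/7z + 9/7z(1+3/4z) = 1 + z + 27/28z²
  so R(z) = 1 + z + 27/28z².

Find x<0 with |R(x)|<1.
x=-0.42: |R|=0.7501
R=1: x+27/28x²=0 ⇒ x=−28/27=-1.0370; min R=1−1/(4·27/28)=0.7407>−1
Confirm numerically:
  x=-0.779: |R|=0.80617 <1
  x=-0.719: |R|=0.77950 <1
  x=-0.715: |R|=0.77797 <1
  x=-1.399: |R|=1.48830 >1
  x=-1.070: |R|=1.03401 >1
Interval (-1.0370, 0).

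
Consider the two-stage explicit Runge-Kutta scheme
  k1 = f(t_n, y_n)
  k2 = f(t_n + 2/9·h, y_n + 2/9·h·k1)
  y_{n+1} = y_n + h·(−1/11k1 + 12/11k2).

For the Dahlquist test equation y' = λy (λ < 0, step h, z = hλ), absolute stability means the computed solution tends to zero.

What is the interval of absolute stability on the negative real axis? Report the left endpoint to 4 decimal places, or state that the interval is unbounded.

(-4.1250, 0).

Set f=λy, z=hλ:
  k1=λy_n ⇒ h·k1=z·y_n;  k2=λ(1+2/9z)y_n ⇒ h·k2=z(1+2/9z)y_n
  y_{n+1}/y_n = 1 − 1/11z + 12/11z(1+2/9z) = 1 + z + 8/33z²
  so R(z) = 1 + z + 8/33z².

Find x<0 with |R(x)|<1.
x=-1.16: |R|=0.1662
R=1: x+8/33x²=0 ⇒ x=−33/8=-4.1250; min R=1−1/(4·8/33)=-0.0312>−1
Confirm numerically:
  x=-3.991: |R|=0.87035 <1
  x=-3.746: |R|=0.65582 <1
  x=-3.429: |R|=0.42143 <1
  x=-2.648: |R|=0.05186 <1
  x=-4.657: |R|=1.60061 >1
  x=-4.593: |R|=1.52110 >1
  x=-4.211: |R|=1.08779 >1
Stable set (-4.1250, 0).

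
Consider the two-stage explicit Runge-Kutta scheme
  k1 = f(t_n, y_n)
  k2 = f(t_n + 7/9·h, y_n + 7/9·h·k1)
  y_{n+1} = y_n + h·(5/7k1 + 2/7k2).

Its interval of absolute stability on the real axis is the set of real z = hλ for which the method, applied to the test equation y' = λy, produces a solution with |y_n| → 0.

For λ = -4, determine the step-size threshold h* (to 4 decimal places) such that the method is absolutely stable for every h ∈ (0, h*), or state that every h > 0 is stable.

(-4.5000,0); λ=-4 ⇒ h* = (9/2)/4 = 1.1250.

With y'=λy (z=hλ):
  k1=λy_n ⇒ h·k1=z·y_n;  k2=λ(1+7/9z)y_n ⇒ h·k2=z(1+7/9z)y_n
  y_{n+1}/y_n = 1 + 5/7z + 2/7z(1+7/9z) = 1 + z + 2/9z²
  R(z) = 1 + z + 2/9z².

Solve |R(x)|<1 on ℝ⁻.
x=-1.3: |R|=0.0756
R=1: x+2/9x²=0 ⇒ x=−9/2=-4.5000; min R=1−1/(4·2/9)=-0.1250>−1
Confirm numerically:
  x=-3.512: |R|=0.22892 <1
  x=-2.755: |R|=0.06833 <1
  x=-2.382: |R|=0.12113 <1
  x=-2.109: |R|=0.12058 <1
  x=-4.906: |R|=1.44263 >1
  x=-4.558: |R|=1.05875 >1
Interval (-4.5000, 0).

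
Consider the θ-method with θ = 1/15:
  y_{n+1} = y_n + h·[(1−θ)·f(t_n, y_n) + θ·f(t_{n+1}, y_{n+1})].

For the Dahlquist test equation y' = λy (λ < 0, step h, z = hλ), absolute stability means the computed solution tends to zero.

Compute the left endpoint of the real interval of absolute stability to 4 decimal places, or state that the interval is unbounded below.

On y'=λy, z=hλ:
  y_{n+1} = y_n + z·[14/15·y_n + 1/15·y_{n+1}] ⇒ (1 − 1/15z)y_{n+1} = (1 + 14/15z)y_n
  R(z) = (1 + 14/15z)/(1 − 1/15z).

Boundary: |R(x)|=1, x<0.
x=-1.54: |R|=0.3966
R=−1: 1+14/15x = −1+1/15x ⇒ -13/15x=2 ⇒ x=2/(-13/15)=-2.3077
Confirm numerically:
  x=-2.252: |R|=0.95803 <1
  x=-1.720: |R|=0.54306 <1
  x=-1.553: |R|=0.40730 <1
  x=-2.849: |R|=1.39425 >1
  x=-2.663: |R|=1.26151 >1
  x=-2.460: |R|=1.11340 >1
So |R|<1 on (-2.3077, 0).

left endpoint -2.3077.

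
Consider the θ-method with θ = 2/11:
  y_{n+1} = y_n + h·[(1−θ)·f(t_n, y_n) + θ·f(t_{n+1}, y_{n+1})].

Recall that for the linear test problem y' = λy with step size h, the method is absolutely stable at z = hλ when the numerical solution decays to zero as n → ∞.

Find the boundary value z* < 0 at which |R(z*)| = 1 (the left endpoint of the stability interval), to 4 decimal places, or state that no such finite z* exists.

z* = -3.1429.

Set f=λy, z=hλ:
  y_{n+1} = y_n + z·[9/11·y_n + 2/11·y_{n+1}] ⇒ (1 − 2/11z)y_{n+1} = (1 + 9/11z)y_n
  ⇒ R(z) = (1 + 9/11z)/(1 − 2/11z).

Solve |R(x)|<1 on ℝ⁻.
x=-1.78: |R|=0.3448
R=−1: 1+9/11x = −1+2/11x ⇒ -7/11x=2 ⇒ x=2/(-7/11)=-3.1429
Confirm numerically:
  x=-2.779: |R|=0.84618 <1
  x=-1.440: |R|=0.14121 <1
  x=-1.383: |R|=0.10511 <1
  x=-3.717: |R|=1.21802 >1
  x=-3.447: |R|=1.11898 >1
Interval (-3.1429, 0).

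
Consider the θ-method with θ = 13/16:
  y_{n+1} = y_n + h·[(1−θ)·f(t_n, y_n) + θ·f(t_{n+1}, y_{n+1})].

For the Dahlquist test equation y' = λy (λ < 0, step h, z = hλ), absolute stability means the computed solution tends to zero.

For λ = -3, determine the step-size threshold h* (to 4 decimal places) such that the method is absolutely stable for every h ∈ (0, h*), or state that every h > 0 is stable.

(−∞, 0) — no finite endpoint. Any h>0 works for λ=-3.

Set f=λy, z=hλ:
  y_{n+1} = y_n + z·[3/16·y_n + 13/16·y_{n+1}] ⇒ (1 − 13/16z)y_{n+1} = (1 + 3/16z)y_n
  Hence R(z) = (1 + 3/16z)/(1 − 13/16z).

Find x<0 with |R(x)|<1.
x=-0.59: |R|=0.6012
x=-2: |R|=0.2381
x=-10: |R|=0.0959
x=-100: |R|=0.2158
θ=13/16≥1/2 ⇒ |1+3/16x|<|1−13/16x| ∀x<0 ⇒ stable on all of ℝ⁻.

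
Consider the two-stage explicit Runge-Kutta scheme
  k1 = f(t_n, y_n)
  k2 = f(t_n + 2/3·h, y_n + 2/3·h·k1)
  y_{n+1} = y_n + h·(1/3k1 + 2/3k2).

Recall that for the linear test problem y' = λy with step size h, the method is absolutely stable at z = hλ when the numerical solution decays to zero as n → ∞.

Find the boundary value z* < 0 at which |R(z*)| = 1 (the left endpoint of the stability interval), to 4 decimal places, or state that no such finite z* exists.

Test eqn y'=λy, z=hλ:
  k1=λy_n ⇒ h·k1=z·y_n;  k2=λ(1+2/3z)y_n ⇒ h·k2=z(1+2/3z)y_n
  y_{n+1}/y_n = 1 + 1/3z + 2/3z(1+2/3z) = 1 + z + 4/9z²
  R(z) = 1 + z + 4/9z².

Boundary: |R(x)|=1, x<0.
x=-1.15: |R|=0.4378
R=1: x+4/9x²=0 ⇒ x=−9/4=-2.2500; min R=1−1/(4·4/9)=0.4375>−1
Confirm numerically:
  x=-1.572: |R|=0.52630 <1
  x=-1.195: |R|=0.43968 <1
  x=-1.119: |R|=0.43752 <1
  x=-2.716: |R|=1.56251 >1
  x=-2.406: |R|=1.16682 >1
So |R|<1 on (-2.2500, 0).

left endpoint -2.2500.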